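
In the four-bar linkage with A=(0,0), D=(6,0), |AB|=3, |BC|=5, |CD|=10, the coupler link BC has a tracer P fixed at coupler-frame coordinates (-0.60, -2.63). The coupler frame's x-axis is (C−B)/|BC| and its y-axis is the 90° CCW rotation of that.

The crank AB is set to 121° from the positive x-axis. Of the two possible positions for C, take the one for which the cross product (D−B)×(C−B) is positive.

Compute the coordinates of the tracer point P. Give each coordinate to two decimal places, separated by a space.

0.93 1.50

A=(0,0), D=(6.00,0)
B = A + 3.00·(cos121°, sin121°) = (-1.5451, 2.5715)
|BD| = 7.9713
circle(B,5.00) ∩ circle(D,10.00): a=-0.7187, h=4.9481
  candidates: C₊=(-0.6292,7.4869) cross=39.442; C₋=(-3.8217,-1.8802) cross=-39.442
  mode + wants cross > 0 → take C=(-0.6292,7.4869) (cross=39.442)
ex = (C−B)/|BC| = (0.1832,0.9831); ey = (-0.9831,0.1832)
P = B + -0.60·ex + -2.63·ey = (0.9305,1.4999)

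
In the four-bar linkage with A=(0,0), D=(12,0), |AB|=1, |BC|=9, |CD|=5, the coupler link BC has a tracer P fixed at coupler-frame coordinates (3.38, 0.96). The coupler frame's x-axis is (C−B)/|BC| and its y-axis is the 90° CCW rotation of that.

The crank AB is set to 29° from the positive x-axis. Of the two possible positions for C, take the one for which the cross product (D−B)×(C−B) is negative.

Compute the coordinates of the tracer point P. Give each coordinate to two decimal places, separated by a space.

4.30 -0.29

A=(0,0), D=(12.00,0)
B = A + 1.00·(cos29°, sin29°) = (0.8746, 0.4848)
|BD| = 11.1359
circle(B,9.00) ∩ circle(D,5.00): a=8.0824, h=3.9592
  candidates: C₊=(9.1217,4.0884) cross=44.090; C₋=(8.7769,-3.8225) cross=-44.090
  mode - wants cross < 0 → take C=(8.7769,-3.8225) (cross=-44.090)
ex = (C−B)/|BC| = (0.8780,-0.4786); ey = (0.4786,0.8780)
P = B + 3.38·ex + 0.96·ey = (4.3018,-0.2899)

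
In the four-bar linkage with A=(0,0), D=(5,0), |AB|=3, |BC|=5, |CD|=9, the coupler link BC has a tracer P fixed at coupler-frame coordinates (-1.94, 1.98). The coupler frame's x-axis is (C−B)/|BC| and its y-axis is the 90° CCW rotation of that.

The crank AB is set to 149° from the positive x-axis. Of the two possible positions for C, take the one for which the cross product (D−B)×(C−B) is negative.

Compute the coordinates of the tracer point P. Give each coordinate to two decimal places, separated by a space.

A=(0,0), D=(5.00,0)
B = A + 3.00·(cos149°, sin149°) = (-2.5715, 1.5451)
|BD| = 7.7275
circle(B,5.00) ∩ circle(D,9.00): a=0.2404, h=4.9942
  candidates: C₊=(-1.3374,6.3904) cross=38.593; C₋=(-3.3346,-3.3963) cross=-38.593
  mode - wants cross < 0 → take C=(-3.3346,-3.3963) (cross=-38.593)
ex = (C−B)/|BC| = (-0.1526,-0.9883); ey = (0.9883,-0.1526)
P = B + -1.94·ex + 1.98·ey = (-0.3186,3.1602)

-0.32 3.16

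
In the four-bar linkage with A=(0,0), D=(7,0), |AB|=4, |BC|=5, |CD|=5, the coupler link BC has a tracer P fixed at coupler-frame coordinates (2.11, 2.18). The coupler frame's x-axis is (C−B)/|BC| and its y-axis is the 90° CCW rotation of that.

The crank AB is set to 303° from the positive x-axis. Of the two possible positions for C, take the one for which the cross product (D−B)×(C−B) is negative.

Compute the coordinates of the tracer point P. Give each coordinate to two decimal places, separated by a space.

A=(0,0), D=(7.00,0)
B = A + 4.00·(cos303°, sin303°) = (2.1786, -3.3547)
|BD| = 5.8737
circle(B,5.00) ∩ circle(D,5.00): a=2.9368, h=4.0466
  candidates: C₊=(2.2781,1.6443) cross=23.768; C₋=(6.9004,-4.9990) cross=-23.768
  mode - wants cross < 0 → take C=(6.9004,-4.9990) (cross=-23.768)
ex = (C−B)/|BC| = (0.9444,-0.3289); ey = (0.3289,0.9444)
P = B + 2.11·ex + 2.18·ey = (4.8881,-1.9898)

4.89 -1.99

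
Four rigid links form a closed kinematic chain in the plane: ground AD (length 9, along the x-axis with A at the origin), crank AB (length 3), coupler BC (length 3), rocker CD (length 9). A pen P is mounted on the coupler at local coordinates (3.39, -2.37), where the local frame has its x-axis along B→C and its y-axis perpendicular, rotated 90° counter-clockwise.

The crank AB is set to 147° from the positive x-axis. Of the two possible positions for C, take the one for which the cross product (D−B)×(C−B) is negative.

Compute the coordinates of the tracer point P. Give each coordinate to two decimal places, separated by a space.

A=(0,0), D=(9.00,0)
B = A + 3.00·(cos147°, sin147°) = (-2.5160, 1.6339)
|BD| = 11.6313
circle(B,3.00) ∩ circle(D,9.00): a=2.7206, h=1.2643
  candidates: C₊=(0.3552,2.5035) cross=14.705; C₋=(-0.0000,-0.0000) cross=-14.705
  mode - wants cross < 0 → take C=(-0.0000,-0.0000) (cross=-14.705)
ex = (C−B)/|BC| = (0.8387,-0.5446); ey = (0.5446,0.8387)
P = B + 3.39·ex + -2.37·ey = (-0.9637,-2.2001)

-0.96 -2.20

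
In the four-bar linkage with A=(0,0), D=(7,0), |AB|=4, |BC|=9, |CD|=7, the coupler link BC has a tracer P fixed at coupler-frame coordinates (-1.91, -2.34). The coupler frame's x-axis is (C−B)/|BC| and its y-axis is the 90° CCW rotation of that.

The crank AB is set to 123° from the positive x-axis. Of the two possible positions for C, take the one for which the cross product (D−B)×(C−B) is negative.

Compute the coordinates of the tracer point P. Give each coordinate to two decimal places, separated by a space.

-5.12 4.03

A=(0,0), D=(7.00,0)
B = A + 4.00·(cos123°, sin123°) = (-2.1786, 3.3547)
|BD| = 9.7724
circle(B,9.00) ∩ circle(D,7.00): a=6.5235, h=6.2004
  candidates: C₊=(6.0770,6.9389) cross=60.592; C₋=(1.8200,-4.7083) cross=-60.592
  mode - wants cross < 0 → take C=(1.8200,-4.7083) (cross=-60.592)
ex = (C−B)/|BC| = (0.4443,-0.8959); ey = (0.8959,0.4443)
P = B + -1.91·ex + -2.34·ey = (-5.1235,4.0262)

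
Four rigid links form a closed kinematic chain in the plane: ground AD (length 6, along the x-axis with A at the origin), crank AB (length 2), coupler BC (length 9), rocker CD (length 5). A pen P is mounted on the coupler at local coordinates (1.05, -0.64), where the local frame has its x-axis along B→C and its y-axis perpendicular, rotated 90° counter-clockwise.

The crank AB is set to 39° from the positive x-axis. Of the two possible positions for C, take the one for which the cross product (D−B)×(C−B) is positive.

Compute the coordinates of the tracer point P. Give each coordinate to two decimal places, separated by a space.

2.66 0.73

A=(0,0), D=(6.00,0)
B = A + 2.00·(cos39°, sin39°) = (1.5543, 1.2586)
|BD| = 4.6204
circle(B,9.00) ∩ circle(D,5.00): a=8.3702, h=3.3074
  candidates: C₊=(10.5090,2.1609) cross=15.282; C₋=(8.7070,-4.2038) cross=-15.282
  mode + wants cross > 0 → take C=(10.5090,2.1609) (cross=15.282)
ex = (C−B)/|BC| = (0.9950,0.1002); ey = (-0.1002,0.9950)
P = B + 1.05·ex + -0.64·ey = (2.6632,0.7271)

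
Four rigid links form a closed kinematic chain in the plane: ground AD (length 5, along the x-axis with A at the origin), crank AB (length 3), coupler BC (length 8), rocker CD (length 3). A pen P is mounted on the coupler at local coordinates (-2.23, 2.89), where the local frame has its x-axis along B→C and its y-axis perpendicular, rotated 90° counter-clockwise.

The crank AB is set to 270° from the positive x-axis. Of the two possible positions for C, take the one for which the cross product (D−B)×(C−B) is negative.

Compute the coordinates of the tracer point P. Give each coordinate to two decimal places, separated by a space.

-2.84 -0.71

A=(0,0), D=(5.00,0)
B = A + 3.00·(cos270°, sin270°) = (-0.0000, -3.0000)
|BD| = 5.8310
circle(B,8.00) ∩ circle(D,3.00): a=7.6317, h=2.3994
  candidates: C₊=(5.3096,2.9840) cross=13.991; C₋=(7.7786,-1.1310) cross=-13.991
  mode - wants cross < 0 → take C=(7.7786,-1.1310) (cross=-13.991)
ex = (C−B)/|BC| = (0.9723,0.2336); ey = (-0.2336,0.9723)
P = B + -2.23·ex + 2.89·ey = (-2.8435,-0.7109)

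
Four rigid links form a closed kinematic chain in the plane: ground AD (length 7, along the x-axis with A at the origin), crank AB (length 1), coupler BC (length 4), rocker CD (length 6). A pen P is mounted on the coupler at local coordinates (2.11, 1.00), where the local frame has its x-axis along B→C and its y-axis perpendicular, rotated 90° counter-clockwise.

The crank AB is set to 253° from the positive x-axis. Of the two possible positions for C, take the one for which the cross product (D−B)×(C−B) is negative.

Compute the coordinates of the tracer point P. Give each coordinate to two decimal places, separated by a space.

1.88 -1.82

A=(0,0), D=(7.00,0)
B = A + 1.00·(cos253°, sin253°) = (-0.2924, -0.9563)
|BD| = 7.3548
circle(B,4.00) ∩ circle(D,6.00): a=2.3177, h=3.2601
  candidates: C₊=(1.5818,2.5775) cross=23.977; C₋=(2.4296,-3.8873) cross=-23.977
  mode - wants cross < 0 → take C=(2.4296,-3.8873) (cross=-23.977)
ex = (C−B)/|BC| = (0.6805,-0.7328); ey = (0.7328,0.6805)
P = B + 2.11·ex + 1.00·ey = (1.8762,-1.8219)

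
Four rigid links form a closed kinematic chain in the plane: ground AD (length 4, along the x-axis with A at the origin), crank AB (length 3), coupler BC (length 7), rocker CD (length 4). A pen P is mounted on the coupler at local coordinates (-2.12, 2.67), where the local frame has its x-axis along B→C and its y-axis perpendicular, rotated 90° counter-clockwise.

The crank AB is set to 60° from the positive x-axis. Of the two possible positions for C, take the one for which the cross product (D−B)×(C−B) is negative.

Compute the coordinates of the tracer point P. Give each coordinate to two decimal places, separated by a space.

3.31 5.49

A=(0,0), D=(4.00,0)
B = A + 3.00·(cos60°, sin60°) = (1.5000, 2.5981)
|BD| = 3.6056
circle(B,7.00) ∩ circle(D,4.00): a=6.3791, h=2.8823
  candidates: C₊=(8.0000,-0.0000) cross=10.392; C₋=(3.8462,-3.9970) cross=-10.392
  mode - wants cross < 0 → take C=(3.8462,-3.9970) (cross=-10.392)
ex = (C−B)/|BC| = (0.3352,-0.9422); ey = (0.9422,0.3352)
P = B + -2.12·ex + 2.67·ey = (3.3050,5.4903)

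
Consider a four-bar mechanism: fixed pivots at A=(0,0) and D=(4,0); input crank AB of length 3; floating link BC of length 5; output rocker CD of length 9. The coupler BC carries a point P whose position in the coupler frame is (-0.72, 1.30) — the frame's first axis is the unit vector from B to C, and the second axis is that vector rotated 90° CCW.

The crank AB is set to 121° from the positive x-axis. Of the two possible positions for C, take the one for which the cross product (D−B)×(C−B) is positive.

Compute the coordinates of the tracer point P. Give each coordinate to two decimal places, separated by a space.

-2.92 2.02

A=(0,0), D=(4.00,0)
B = A + 3.00·(cos121°, sin121°) = (-1.5451, 2.5715)
|BD| = 6.1124
circle(B,5.00) ∩ circle(D,9.00): a=-1.5247, h=4.7619
  candidates: C₊=(-0.9250,7.5329) cross=29.106; C₋=(-4.9317,-1.1070) cross=-29.106
  mode + wants cross > 0 → take C=(-0.9250,7.5329) (cross=29.106)
ex = (C−B)/|BC| = (0.1240,0.9923); ey = (-0.9923,0.1240)
P = B + -0.72·ex + 1.30·ey = (-2.9244,2.0183)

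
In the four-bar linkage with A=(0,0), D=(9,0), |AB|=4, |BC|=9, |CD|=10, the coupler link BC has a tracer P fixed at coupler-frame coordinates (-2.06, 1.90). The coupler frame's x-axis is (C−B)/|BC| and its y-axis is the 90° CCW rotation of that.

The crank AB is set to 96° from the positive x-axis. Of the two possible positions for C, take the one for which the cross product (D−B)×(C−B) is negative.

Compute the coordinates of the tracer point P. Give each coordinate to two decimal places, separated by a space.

1.30 6.19

A=(0,0), D=(9.00,0)
B = A + 4.00·(cos96°, sin96°) = (-0.4181, 3.9781)
|BD| = 10.2238
circle(B,9.00) ∩ circle(D,10.00): a=4.1827, h=7.9690
  candidates: C₊=(6.5357,9.6916) cross=81.474; C₋=(0.3342,-4.9904) cross=-81.474
  mode - wants cross < 0 → take C=(0.3342,-4.9904) (cross=-81.474)
ex = (C−B)/|BC| = (0.0836,-0.9965); ey = (0.9965,0.0836)
P = B + -2.06·ex + 1.90·ey = (1.3030,6.1897)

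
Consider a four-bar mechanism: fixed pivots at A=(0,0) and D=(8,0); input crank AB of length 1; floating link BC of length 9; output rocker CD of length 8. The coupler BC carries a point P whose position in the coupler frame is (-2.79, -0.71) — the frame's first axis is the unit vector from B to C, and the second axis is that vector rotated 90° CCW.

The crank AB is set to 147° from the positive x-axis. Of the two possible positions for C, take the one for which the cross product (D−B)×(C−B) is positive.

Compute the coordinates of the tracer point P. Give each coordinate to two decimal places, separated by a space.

A=(0,0), D=(8.00,0)
B = A + 1.00·(cos147°, sin147°) = (-0.8387, 0.5446)
|BD| = 8.8554
circle(B,9.00) ∩ circle(D,8.00): a=5.3876, h=7.2093
  candidates: C₊=(4.9821,7.4089) cross=63.841; C₋=(4.0953,-6.9824) cross=-63.841
  mode + wants cross > 0 → take C=(4.9821,7.4089) (cross=63.841)
ex = (C−B)/|BC| = (0.6468,0.7627); ey = (-0.7627,0.6468)
P = B + -2.79·ex + -0.71·ey = (-2.1016,-2.0425)

-2.10 -2.04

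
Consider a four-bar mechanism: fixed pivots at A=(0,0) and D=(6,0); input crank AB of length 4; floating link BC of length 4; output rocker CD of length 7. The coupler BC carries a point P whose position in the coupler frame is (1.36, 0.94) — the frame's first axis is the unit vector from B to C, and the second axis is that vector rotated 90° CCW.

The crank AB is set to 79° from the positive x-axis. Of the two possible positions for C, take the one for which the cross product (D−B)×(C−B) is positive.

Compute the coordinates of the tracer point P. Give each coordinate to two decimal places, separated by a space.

1.14 5.54

A=(0,0), D=(6.00,0)
B = A + 4.00·(cos79°, sin79°) = (0.7632, 3.9265)
|BD| = 6.5453
circle(B,4.00) ∩ circle(D,7.00): a=0.7518, h=3.9287
  candidates: C₊=(3.7215,6.6188) cross=25.715; C₋=(-0.9921,0.3322) cross=-25.715
  mode + wants cross > 0 → take C=(3.7215,6.6188) (cross=25.715)
ex = (C−B)/|BC| = (0.7396,0.6731); ey = (-0.6731,0.7396)
P = B + 1.36·ex + 0.94·ey = (1.1364,5.5371)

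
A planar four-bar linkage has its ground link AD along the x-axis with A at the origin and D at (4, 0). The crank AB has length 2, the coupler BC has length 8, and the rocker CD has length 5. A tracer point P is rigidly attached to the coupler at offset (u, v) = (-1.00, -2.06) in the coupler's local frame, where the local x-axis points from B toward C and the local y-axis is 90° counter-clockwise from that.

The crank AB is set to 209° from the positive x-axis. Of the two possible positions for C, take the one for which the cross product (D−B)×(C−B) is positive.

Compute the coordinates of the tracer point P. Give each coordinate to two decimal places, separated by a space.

-0.88 -3.09

A=(0,0), D=(4.00,0)
B = A + 2.00·(cos209°, sin209°) = (-1.7492, -0.9696)
|BD| = 5.8304
circle(B,8.00) ∩ circle(D,5.00): a=6.2597, h=4.9815
  candidates: C₊=(3.5949,4.9836) cross=29.044; C₋=(5.2518,-4.8408) cross=-29.044
  mode + wants cross > 0 → take C=(3.5949,4.9836) (cross=29.044)
ex = (C−B)/|BC| = (0.6680,0.7441); ey = (-0.7441,0.6680)
P = B + -1.00·ex + -2.06·ey = (-0.8843,-3.0899)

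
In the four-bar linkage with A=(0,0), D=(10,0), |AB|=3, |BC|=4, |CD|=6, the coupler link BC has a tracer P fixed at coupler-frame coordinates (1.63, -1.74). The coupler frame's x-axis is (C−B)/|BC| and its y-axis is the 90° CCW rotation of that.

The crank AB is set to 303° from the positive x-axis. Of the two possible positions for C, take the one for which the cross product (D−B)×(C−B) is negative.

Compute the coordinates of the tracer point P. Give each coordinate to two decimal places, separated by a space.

A=(0,0), D=(10.00,0)
B = A + 3.00·(cos303°, sin303°) = (1.6339, -2.5160)
|BD| = 8.7362
circle(B,4.00) ∩ circle(D,6.00): a=3.2235, h=2.3684
  candidates: C₊=(4.0387,0.6804) cross=20.691; C₋=(5.4029,-3.8557) cross=-20.691
  mode - wants cross < 0 → take C=(5.4029,-3.8557) (cross=-20.691)
ex = (C−B)/|BC| = (0.9422,-0.3349); ey = (0.3349,0.9422)
P = B + 1.63·ex + -1.74·ey = (2.5870,-4.7014)

2.59 -4.70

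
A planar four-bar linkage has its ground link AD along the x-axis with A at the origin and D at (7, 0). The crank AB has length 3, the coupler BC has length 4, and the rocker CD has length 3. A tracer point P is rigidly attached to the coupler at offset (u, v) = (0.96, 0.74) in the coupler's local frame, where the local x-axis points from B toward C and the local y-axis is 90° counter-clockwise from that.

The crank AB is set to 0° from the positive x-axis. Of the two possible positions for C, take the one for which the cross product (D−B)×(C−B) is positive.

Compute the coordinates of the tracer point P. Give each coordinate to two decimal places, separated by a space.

3.18 1.20

A=(0,0), D=(7.00,0)
B = A + 3.00·(cos0°, sin0°) = (3.0000, 0.0000)
|BD| = 4.0000
circle(B,4.00) ∩ circle(D,3.00): a=2.8750, h=2.7811
  candidates: C₊=(5.8750,2.7811) cross=11.124; C₋=(5.8750,-2.7811) cross=-11.124
  mode + wants cross > 0 → take C=(5.8750,2.7811) (cross=11.124)
ex = (C−B)/|BC| = (0.7188,0.6953); ey = (-0.6953,0.7188)
P = B + 0.96·ex + 0.74·ey = (3.1755,1.1993)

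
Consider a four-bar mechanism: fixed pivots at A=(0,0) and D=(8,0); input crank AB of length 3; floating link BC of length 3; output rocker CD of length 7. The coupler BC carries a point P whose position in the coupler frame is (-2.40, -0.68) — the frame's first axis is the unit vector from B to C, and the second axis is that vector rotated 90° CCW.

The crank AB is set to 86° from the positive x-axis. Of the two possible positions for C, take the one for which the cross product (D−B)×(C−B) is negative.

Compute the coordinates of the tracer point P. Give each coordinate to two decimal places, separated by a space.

A=(0,0), D=(8.00,0)
B = A + 3.00·(cos86°, sin86°) = (0.2093, 2.9927)
|BD| = 8.3458
circle(B,3.00) ∩ circle(D,7.00): a=1.7765, h=2.4175
  candidates: C₊=(2.7345,4.6124) cross=20.176; C₋=(1.0007,0.0990) cross=-20.176
  mode - wants cross < 0 → take C=(1.0007,0.0990) (cross=-20.176)
ex = (C−B)/|BC| = (0.2638,-0.9646); ey = (0.9646,0.2638)
P = B + -2.40·ex + -0.68·ey = (-1.0798,5.1283)

-1.08 5.13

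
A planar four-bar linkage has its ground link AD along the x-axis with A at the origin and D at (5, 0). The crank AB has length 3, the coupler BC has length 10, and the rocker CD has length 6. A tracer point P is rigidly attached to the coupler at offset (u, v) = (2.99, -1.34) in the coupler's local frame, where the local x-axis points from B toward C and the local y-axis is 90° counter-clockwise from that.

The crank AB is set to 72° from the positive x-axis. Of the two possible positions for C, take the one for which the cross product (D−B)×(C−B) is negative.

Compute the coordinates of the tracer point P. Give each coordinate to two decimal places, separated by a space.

A=(0,0), D=(5.00,0)
B = A + 3.00·(cos72°, sin72°) = (0.9271, 2.8532)
|BD| = 4.9729
circle(B,10.00) ∩ circle(D,6.00): a=8.9213, h=4.5177
  candidates: C₊=(10.8259,1.4347) cross=22.466; C₋=(5.6419,-5.9656) cross=-22.466
  mode - wants cross < 0 → take C=(5.6419,-5.9656) (cross=-22.466)
ex = (C−B)/|BC| = (0.4715,-0.8819); ey = (0.8819,0.4715)
P = B + 2.99·ex + -1.34·ey = (1.1551,-0.4154)

1.16 -0.42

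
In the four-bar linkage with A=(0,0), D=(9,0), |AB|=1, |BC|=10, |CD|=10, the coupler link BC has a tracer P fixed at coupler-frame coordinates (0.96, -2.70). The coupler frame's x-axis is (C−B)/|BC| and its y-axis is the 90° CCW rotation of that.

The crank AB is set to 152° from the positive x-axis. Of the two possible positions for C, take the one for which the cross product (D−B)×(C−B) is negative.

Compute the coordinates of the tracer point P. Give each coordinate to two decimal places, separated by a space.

A=(0,0), D=(9.00,0)
B = A + 1.00·(cos152°, sin152°) = (-0.8829, 0.4695)
|BD| = 9.8941
circle(B,10.00) ∩ circle(D,10.00): a=4.9470, h=8.6906
  candidates: C₊=(4.4709,8.9156) cross=85.986; C₋=(3.6462,-8.4461) cross=-85.986
  mode - wants cross < 0 → take C=(3.6462,-8.4461) (cross=-85.986)
ex = (C−B)/|BC| = (0.4529,-0.8916); ey = (0.8916,0.4529)
P = B + 0.96·ex + -2.70·ey = (-2.8554,-1.6093)

-2.86 -1.61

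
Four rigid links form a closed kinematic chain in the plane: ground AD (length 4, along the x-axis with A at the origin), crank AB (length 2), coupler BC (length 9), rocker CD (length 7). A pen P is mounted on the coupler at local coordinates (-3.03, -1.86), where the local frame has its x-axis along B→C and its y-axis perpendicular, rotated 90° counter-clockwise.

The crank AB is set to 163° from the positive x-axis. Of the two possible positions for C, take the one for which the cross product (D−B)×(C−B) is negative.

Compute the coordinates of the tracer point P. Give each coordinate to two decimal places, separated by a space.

-5.13 2.09

A=(0,0), D=(4.00,0)
B = A + 2.00·(cos163°, sin163°) = (-1.9126, 0.5847)
|BD| = 5.9415
circle(B,9.00) ∩ circle(D,7.00): a=5.6637, h=6.9945
  candidates: C₊=(4.4119,6.9879) cross=41.557; C₋=(3.0352,-6.9332) cross=-41.557
  mode - wants cross < 0 → take C=(3.0352,-6.9332) (cross=-41.557)
ex = (C−B)/|BC| = (0.5498,-0.8353); ey = (0.8353,0.5498)
P = B + -3.03·ex + -1.86·ey = (-5.1321,2.0932)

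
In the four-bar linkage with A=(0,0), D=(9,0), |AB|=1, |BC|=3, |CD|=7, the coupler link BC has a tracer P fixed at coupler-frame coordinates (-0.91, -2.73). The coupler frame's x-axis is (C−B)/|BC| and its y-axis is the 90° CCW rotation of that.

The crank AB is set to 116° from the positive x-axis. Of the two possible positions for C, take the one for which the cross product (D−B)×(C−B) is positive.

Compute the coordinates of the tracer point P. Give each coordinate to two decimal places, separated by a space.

A=(0,0), D=(9.00,0)
B = A + 1.00·(cos116°, sin116°) = (-0.4384, 0.8988)
|BD| = 9.4811
circle(B,3.00) ∩ circle(D,7.00): a=2.6311, h=1.4413
  candidates: C₊=(2.3175,2.0842) cross=13.666; C₋=(2.0442,-0.7855) cross=-13.666
  mode + wants cross > 0 → take C=(2.3175,2.0842) (cross=13.666)
ex = (C−B)/|BC| = (0.9186,0.3951); ey = (-0.3951,0.9186)
P = B + -0.91·ex + -2.73·ey = (-0.1956,-1.9686)

-0.20 -1.97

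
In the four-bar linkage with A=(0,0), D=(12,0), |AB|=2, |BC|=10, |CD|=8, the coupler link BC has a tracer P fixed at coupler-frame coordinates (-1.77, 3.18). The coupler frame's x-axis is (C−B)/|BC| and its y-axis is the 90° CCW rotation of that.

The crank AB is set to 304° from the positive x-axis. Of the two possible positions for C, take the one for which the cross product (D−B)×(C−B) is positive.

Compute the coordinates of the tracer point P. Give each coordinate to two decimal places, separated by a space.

A=(0,0), D=(12.00,0)
B = A + 2.00·(cos304°, sin304°) = (1.1184, -1.6581)
|BD| = 11.0072
circle(B,10.00) ∩ circle(D,8.00): a=7.1389, h=7.0026
  candidates: C₊=(7.1210,6.3400) cross=77.079; C₋=(9.2307,-7.5054) cross=-77.079
  mode + wants cross > 0 → take C=(7.1210,6.3400) (cross=77.079)
ex = (C−B)/|BC| = (0.6003,0.7998); ey = (-0.7998,0.6003)
P = B + -1.77·ex + 3.18·ey = (-2.4875,-1.1649)

-2.49 -1.16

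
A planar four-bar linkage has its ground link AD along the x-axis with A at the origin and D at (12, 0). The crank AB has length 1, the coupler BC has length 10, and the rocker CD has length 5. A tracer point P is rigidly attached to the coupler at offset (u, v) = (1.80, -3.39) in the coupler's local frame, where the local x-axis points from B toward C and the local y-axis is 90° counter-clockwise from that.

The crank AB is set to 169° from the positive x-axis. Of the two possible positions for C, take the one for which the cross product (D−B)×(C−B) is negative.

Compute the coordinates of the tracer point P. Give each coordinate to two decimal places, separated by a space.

A=(0,0), D=(12.00,0)
B = A + 1.00·(cos169°, sin169°) = (-0.9816, 0.1908)
|BD| = 12.9830
circle(B,10.00) ∩ circle(D,5.00): a=9.3799, h=3.4666
  candidates: C₊=(8.4482,3.5192) cross=45.007; C₋=(8.3463,-3.4133) cross=-45.007
  mode - wants cross < 0 → take C=(8.3463,-3.4133) (cross=-45.007)
ex = (C−B)/|BC| = (0.9328,-0.3604); ey = (0.3604,0.9328)
P = B + 1.80·ex + -3.39·ey = (-0.5244,-3.6201)

-0.52 -3.62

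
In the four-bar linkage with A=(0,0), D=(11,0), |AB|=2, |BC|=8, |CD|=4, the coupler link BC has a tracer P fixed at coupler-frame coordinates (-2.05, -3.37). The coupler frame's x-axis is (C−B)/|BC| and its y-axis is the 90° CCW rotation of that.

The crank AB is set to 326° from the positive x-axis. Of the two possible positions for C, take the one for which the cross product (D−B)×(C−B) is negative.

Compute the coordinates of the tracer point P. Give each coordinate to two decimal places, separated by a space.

A=(0,0), D=(11.00,0)
B = A + 2.00·(cos326°, sin326°) = (1.6581, -1.1184)
|BD| = 9.4086
circle(B,8.00) ∩ circle(D,4.00): a=7.2552, h=3.3708
  candidates: C₊=(8.4611,3.0910) cross=31.715; C₋=(9.2625,-3.6029) cross=-31.715
  mode - wants cross < 0 → take C=(9.2625,-3.6029) (cross=-31.715)
ex = (C−B)/|BC| = (0.9506,-0.3106); ey = (0.3106,0.9506)
P = B + -2.05·ex + -3.37·ey = (-1.3372,-3.6851)

-1.34 -3.69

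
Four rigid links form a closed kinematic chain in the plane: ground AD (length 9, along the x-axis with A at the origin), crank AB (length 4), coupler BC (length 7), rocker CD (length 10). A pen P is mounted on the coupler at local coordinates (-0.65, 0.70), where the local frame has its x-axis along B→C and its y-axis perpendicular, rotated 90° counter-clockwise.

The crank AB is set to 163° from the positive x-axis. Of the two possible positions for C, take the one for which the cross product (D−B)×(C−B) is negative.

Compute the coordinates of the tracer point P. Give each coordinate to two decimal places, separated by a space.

A=(0,0), D=(9.00,0)
B = A + 4.00·(cos163°, sin163°) = (-3.8252, 1.1695)
|BD| = 12.8784
circle(B,7.00) ∩ circle(D,10.00): a=4.4592, h=5.3959
  candidates: C₊=(1.1055,6.1382) cross=69.491; C₋=(0.1255,-4.6091) cross=-69.491
  mode - wants cross < 0 → take C=(0.1255,-4.6091) (cross=-69.491)
ex = (C−B)/|BC| = (0.5644,-0.8255); ey = (0.8255,0.5644)
P = B + -0.65·ex + 0.70·ey = (-3.6142,2.1011)

-3.61 2.10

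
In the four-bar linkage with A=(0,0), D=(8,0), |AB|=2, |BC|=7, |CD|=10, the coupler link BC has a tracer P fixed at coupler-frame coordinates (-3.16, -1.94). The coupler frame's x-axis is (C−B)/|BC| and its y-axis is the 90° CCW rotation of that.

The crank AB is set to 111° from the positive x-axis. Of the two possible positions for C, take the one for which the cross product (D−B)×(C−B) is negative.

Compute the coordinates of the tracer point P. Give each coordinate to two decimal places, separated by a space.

A=(0,0), D=(8.00,0)
B = A + 2.00·(cos111°, sin111°) = (-0.7167, 1.8672)
|BD| = 8.9145
circle(B,7.00) ∩ circle(D,10.00): a=1.5967, h=6.8155
  candidates: C₊=(2.2721,8.1970) cross=60.756; C₋=(-0.5830,-5.1316) cross=-60.756
  mode - wants cross < 0 → take C=(-0.5830,-5.1316) (cross=-60.756)
ex = (C−B)/|BC| = (0.0191,-0.9998); ey = (0.9998,0.0191)
P = B + -3.16·ex + -1.94·ey = (-2.7168,4.9895)

-2.72 4.99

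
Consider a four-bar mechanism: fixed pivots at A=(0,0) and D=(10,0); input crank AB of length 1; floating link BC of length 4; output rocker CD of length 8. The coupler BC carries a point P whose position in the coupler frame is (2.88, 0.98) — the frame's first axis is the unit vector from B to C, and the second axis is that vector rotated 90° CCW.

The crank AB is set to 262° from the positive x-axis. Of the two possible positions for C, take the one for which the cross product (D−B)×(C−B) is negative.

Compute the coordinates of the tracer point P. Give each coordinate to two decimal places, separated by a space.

A=(0,0), D=(10.00,0)
B = A + 1.00·(cos262°, sin262°) = (-0.1392, -0.9903)
|BD| = 10.1874
circle(B,4.00) ∩ circle(D,8.00): a=2.7379, h=2.9162
  candidates: C₊=(2.3023,2.1782) cross=29.708; C₋=(2.8692,-3.6265) cross=-29.708
  mode - wants cross < 0 → take C=(2.8692,-3.6265) (cross=-29.708)
ex = (C−B)/|BC| = (0.7521,-0.6591); ey = (0.6591,0.7521)
P = B + 2.88·ex + 0.98·ey = (2.6727,-2.1513)

2.67 -2.15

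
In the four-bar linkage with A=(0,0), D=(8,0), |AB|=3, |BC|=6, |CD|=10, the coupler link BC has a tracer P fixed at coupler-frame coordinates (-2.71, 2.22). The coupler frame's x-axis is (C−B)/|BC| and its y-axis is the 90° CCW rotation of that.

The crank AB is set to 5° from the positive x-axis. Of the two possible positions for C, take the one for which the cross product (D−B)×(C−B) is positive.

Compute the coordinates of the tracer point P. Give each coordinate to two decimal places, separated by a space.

A=(0,0), D=(8.00,0)
B = A + 3.00·(cos5°, sin5°) = (2.9886, 0.2615)
|BD| = 5.0182
circle(B,6.00) ∩ circle(D,10.00): a=-3.8676, h=4.5871
  candidates: C₊=(-0.6348,5.0438) cross=23.019; C₋=(-1.1128,-4.1179) cross=-23.019
  mode + wants cross > 0 → take C=(-0.6348,5.0438) (cross=23.019)
ex = (C−B)/|BC| = (-0.6039,0.7971); ey = (-0.7971,-0.6039)
P = B + -2.71·ex + 2.22·ey = (2.8557,-3.2392)

2.86 -3.24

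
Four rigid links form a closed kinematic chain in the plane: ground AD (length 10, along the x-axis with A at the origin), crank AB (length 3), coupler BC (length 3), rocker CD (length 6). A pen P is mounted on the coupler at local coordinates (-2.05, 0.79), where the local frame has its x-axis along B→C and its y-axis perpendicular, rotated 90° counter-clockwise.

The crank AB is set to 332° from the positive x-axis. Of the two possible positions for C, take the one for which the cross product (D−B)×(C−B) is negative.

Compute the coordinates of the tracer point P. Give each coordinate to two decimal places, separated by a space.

1.55 0.49

A=(0,0), D=(10.00,0)
B = A + 3.00·(cos332°, sin332°) = (2.6488, -1.4084)
|BD| = 7.4849
circle(B,3.00) ∩ circle(D,6.00): a=1.9388, h=2.2893
  candidates: C₊=(4.1222,1.2049) cross=17.135; C₋=(4.9838,-3.2920) cross=-17.135
  mode - wants cross < 0 → take C=(4.9838,-3.2920) (cross=-17.135)
ex = (C−B)/|BC| = (0.7783,-0.6279); ey = (0.6279,0.7783)
P = B + -2.05·ex + 0.79·ey = (1.5493,0.4936)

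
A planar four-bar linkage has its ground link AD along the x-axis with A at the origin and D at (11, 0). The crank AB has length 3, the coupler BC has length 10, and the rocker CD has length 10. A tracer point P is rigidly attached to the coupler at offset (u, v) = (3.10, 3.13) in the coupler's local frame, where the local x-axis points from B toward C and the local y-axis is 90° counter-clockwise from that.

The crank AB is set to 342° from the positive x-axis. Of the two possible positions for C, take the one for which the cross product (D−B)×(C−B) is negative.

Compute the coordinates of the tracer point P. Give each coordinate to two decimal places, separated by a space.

A=(0,0), D=(11.00,0)
B = A + 3.00·(cos342°, sin342°) = (2.8532, -0.9271)
|BD| = 8.1994
circle(B,10.00) ∩ circle(D,10.00): a=4.0997, h=9.1210
  candidates: C₊=(5.8953,8.5990) cross=74.787; C₋=(7.9578,-9.5260) cross=-74.787
  mode - wants cross < 0 → take C=(7.9578,-9.5260) (cross=-74.787)
ex = (C−B)/|BC| = (0.5105,-0.8599); ey = (0.8599,0.5105)
P = B + 3.10·ex + 3.13·ey = (7.1271,-1.9950)

7.13 -1.99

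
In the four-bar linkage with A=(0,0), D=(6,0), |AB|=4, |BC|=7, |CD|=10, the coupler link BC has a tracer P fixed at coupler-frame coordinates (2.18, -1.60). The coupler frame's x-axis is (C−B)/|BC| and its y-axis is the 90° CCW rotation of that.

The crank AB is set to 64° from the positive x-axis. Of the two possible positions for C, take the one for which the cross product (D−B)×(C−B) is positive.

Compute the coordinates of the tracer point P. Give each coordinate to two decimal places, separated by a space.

4.13 4.88

A=(0,0), D=(6.00,0)
B = A + 4.00·(cos64°, sin64°) = (1.7535, 3.5952)
|BD| = 5.5640
circle(B,7.00) ∩ circle(D,10.00): a=-1.8010, h=6.7643
  candidates: C₊=(4.7497,9.9215) cross=37.637; C₋=(-3.9918,-0.4037) cross=-37.637
  mode + wants cross > 0 → take C=(4.7497,9.9215) (cross=37.637)
ex = (C−B)/|BC| = (0.4280,0.9038); ey = (-0.9038,0.4280)
P = B + 2.18·ex + -1.60·ey = (4.1326,4.8805)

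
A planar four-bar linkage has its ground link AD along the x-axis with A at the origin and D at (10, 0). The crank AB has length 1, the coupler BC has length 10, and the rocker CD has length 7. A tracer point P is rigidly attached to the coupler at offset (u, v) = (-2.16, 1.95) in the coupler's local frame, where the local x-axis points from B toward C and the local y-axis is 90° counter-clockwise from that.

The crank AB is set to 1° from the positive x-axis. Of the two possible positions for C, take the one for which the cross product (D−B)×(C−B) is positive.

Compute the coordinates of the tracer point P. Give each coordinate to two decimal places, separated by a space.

-1.91 -0.02

A=(0,0), D=(10.00,0)
B = A + 1.00·(cos1°, sin1°) = (0.9998, 0.0175)
|BD| = 9.0002
circle(B,10.00) ∩ circle(D,7.00): a=7.3334, h=6.7987
  candidates: C₊=(8.3464,6.8019) cross=61.189; C₋=(8.3200,-6.7954) cross=-61.189
  mode + wants cross > 0 → take C=(8.3464,6.8019) (cross=61.189)
ex = (C−B)/|BC| = (0.7347,0.6784); ey = (-0.6784,0.7347)
P = B + -2.16·ex + 1.95·ey = (-1.9100,-0.0154)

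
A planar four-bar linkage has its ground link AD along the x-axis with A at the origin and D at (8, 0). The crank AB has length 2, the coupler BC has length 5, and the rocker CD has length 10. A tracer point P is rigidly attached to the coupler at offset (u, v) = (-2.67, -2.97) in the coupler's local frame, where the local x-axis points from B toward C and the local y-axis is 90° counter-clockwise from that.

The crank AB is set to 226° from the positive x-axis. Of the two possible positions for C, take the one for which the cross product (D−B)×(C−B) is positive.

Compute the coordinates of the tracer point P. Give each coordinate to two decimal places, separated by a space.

A=(0,0), D=(8.00,0)
B = A + 2.00·(cos226°, sin226°) = (-1.3893, -1.4387)
|BD| = 9.4989
circle(B,5.00) ∩ circle(D,10.00): a=0.8016, h=4.9353
  candidates: C₊=(-1.3444,3.5611) cross=46.880; C₋=(0.1506,-6.1957) cross=-46.880
  mode + wants cross > 0 → take C=(-1.3444,3.5611) (cross=46.880)
ex = (C−B)/|BC| = (0.0090,1.0000); ey = (-1.0000,0.0090)
P = B + -2.67·ex + -2.97·ey = (1.5566,-4.1352)

1.56 -4.14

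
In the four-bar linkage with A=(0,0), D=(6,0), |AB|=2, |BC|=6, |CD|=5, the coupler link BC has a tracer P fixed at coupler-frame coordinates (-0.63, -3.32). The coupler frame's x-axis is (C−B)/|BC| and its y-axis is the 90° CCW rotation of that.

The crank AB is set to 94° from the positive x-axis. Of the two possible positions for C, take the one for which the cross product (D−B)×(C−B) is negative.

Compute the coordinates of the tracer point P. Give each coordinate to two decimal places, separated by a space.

A=(0,0), D=(6.00,0)
B = A + 2.00·(cos94°, sin94°) = (-0.1395, 1.9951)
|BD| = 6.4556
circle(B,6.00) ∩ circle(D,5.00): a=4.0798, h=4.3995
  candidates: C₊=(5.1002,4.9184) cross=28.401; C₋=(2.3808,-3.4499) cross=-28.401
  mode - wants cross < 0 → take C=(2.3808,-3.4499) (cross=-28.401)
ex = (C−B)/|BC| = (0.4201,-0.9075); ey = (0.9075,0.4201)
P = B + -0.63·ex + -3.32·ey = (-3.4170,1.1723)

-3.42 1.17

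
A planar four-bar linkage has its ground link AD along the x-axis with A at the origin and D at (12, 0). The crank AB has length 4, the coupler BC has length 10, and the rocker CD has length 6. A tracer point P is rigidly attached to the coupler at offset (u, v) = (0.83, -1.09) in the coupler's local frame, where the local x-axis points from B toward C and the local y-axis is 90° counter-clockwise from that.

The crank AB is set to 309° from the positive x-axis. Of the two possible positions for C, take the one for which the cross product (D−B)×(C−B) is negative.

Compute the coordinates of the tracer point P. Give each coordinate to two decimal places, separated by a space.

A=(0,0), D=(12.00,0)
B = A + 4.00·(cos309°, sin309°) = (2.5173, -3.1086)
|BD| = 9.9792
circle(B,10.00) ∩ circle(D,6.00): a=8.1963, h=5.7290
  candidates: C₊=(8.5211,4.8885) cross=57.171; C₋=(12.0904,-5.9993) cross=-57.171
  mode - wants cross < 0 → take C=(12.0904,-5.9993) (cross=-57.171)
ex = (C−B)/|BC| = (0.9573,-0.2891); ey = (0.2891,0.9573)
P = B + 0.83·ex + -1.09·ey = (2.9968,-4.3920)

3.00 -4.39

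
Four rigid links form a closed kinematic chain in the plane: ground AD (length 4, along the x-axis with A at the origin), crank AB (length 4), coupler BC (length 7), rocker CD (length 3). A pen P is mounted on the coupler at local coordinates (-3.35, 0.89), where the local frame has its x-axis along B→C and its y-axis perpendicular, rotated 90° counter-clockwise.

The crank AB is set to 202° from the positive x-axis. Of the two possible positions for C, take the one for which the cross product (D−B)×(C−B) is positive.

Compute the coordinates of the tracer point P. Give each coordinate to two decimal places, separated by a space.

-7.00 -2.60

A=(0,0), D=(4.00,0)
B = A + 4.00·(cos202°, sin202°) = (-3.7087, -1.4984)
|BD| = 7.8530
circle(B,7.00) ∩ circle(D,3.00): a=6.4733, h=2.6639
  candidates: C₊=(2.1373,2.3517) cross=20.920; C₋=(3.1539,-2.8782) cross=-20.920
  mode + wants cross > 0 → take C=(2.1373,2.3517) (cross=20.920)
ex = (C−B)/|BC| = (0.8352,0.5500); ey = (-0.5500,0.8352)
P = B + -3.35·ex + 0.89·ey = (-6.9960,-2.5977)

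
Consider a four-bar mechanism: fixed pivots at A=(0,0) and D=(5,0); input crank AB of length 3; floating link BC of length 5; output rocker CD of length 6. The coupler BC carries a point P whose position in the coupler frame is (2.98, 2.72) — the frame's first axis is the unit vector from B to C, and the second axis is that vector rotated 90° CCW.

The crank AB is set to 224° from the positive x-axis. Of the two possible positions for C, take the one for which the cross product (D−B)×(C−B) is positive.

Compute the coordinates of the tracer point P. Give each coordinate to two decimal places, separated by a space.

A=(0,0), D=(5.00,0)
B = A + 3.00·(cos224°, sin224°) = (-2.1580, -2.0840)
|BD| = 7.4552
circle(B,5.00) ∩ circle(D,6.00): a=2.9899, h=4.0076
  candidates: C₊=(-0.4076,2.5996) cross=29.877; C₋=(1.8329,-5.0960) cross=-29.877
  mode + wants cross > 0 → take C=(-0.4076,2.5996) (cross=29.877)
ex = (C−B)/|BC| = (0.3501,0.9367); ey = (-0.9367,0.3501)
P = B + 2.98·ex + 2.72·ey = (-3.6626,1.6597)

-3.66 1.66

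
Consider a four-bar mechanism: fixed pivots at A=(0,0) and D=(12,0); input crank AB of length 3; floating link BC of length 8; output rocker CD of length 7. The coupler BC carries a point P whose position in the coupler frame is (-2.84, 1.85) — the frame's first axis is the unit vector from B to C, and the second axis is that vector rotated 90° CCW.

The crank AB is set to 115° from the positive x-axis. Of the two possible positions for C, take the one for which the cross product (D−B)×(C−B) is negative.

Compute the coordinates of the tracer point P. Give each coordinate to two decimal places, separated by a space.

-2.52 5.87

A=(0,0), D=(12.00,0)
B = A + 3.00·(cos115°, sin115°) = (-1.2679, 2.7189)
|BD| = 13.5436
circle(B,8.00) ∩ circle(D,7.00): a=7.3256, h=3.2150
  candidates: C₊=(6.5540,4.3978) cross=43.543; C₋=(5.2631,-1.9013) cross=-43.543
  mode - wants cross < 0 → take C=(5.2631,-1.9013) (cross=-43.543)
ex = (C−B)/|BC| = (0.8164,-0.5775); ey = (0.5775,0.8164)
P = B + -2.84·ex + 1.85·ey = (-2.5179,5.8694)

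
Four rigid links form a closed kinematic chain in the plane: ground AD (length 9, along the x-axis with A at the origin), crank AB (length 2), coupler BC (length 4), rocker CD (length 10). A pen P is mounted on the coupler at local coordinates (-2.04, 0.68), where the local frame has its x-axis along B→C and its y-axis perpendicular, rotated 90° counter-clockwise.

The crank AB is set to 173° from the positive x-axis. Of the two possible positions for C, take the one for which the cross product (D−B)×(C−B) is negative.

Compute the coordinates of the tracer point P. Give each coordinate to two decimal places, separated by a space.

A=(0,0), D=(9.00,0)
B = A + 2.00·(cos173°, sin173°) = (-1.9851, 0.2437)
|BD| = 10.9878
circle(B,4.00) ∩ circle(D,10.00): a=1.6715, h=3.6340
  candidates: C₊=(-0.2334,3.8398) cross=39.930; C₋=(-0.3946,-3.4265) cross=-39.930
  mode - wants cross < 0 → take C=(-0.3946,-3.4265) (cross=-39.930)
ex = (C−B)/|BC| = (0.3976,-0.9176); ey = (0.9176,0.3976)
P = B + -2.04·ex + 0.68·ey = (-2.1723,2.3859)

-2.17 2.39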